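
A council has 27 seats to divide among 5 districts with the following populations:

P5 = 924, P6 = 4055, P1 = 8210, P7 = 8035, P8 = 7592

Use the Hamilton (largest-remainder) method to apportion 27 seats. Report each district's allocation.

The standard divisor is 28816/27 ≈ 1067.259.
Standard quotas: P5 0.8658, P6 3.7995, P1 7.6926, P7 7.5286, P8 7.1135.
Lower quotas: P5 0, P6 3, P1 7, P7 7, P8 7 (sum 24, leaving 3 seats).
Remainders in descending order: P5 0.8658, P6 0.7995, P1 0.6926, P7 0.5286, P8 0.1135.
The surplus seats go to P5, P6, P1.

P5 1; P6 4; P1 8; P7 7; P8 7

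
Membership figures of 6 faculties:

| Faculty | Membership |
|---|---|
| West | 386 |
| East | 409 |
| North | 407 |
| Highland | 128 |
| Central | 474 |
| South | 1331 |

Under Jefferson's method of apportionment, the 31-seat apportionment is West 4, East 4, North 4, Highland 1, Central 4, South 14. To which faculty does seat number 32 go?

Priority for the next seat is population ÷ (current seats + 1).
Priorities: West 77.200, East 81.800, North 81.400, Highland 64.000, Central 94.800, South 88.733.
Highest priority: Central.

Central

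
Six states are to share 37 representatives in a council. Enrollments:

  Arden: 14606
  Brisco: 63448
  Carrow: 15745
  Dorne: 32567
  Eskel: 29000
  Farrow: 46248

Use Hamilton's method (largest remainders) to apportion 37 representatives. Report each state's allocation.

Total 201614; standard divisor 201614/37 ≈ 5449.027.
Standard quotas: Arden 2.6805, Brisco 11.6439, Carrow 2.8895, Dorne 5.9767, Eskel 5.3221, Farrow 8.4874.
Lower quotas: Arden 2, Brisco 11, Carrow 2, Dorne 5, Eskel 5, Farrow 8 (sum 33, leaving 4 seats).
Remainders in descending order: Dorne 0.9767, Carrow 0.8895, Arden 0.6805, Brisco 0.6439, Farrow 0.4874, Eskel 0.3221.
The surplus seats go to Dorne, Carrow, Arden, Brisco.

Arden: 3; Brisco: 12; Carrow: 3; Dorne: 6; Eskel: 5; Farrow: 8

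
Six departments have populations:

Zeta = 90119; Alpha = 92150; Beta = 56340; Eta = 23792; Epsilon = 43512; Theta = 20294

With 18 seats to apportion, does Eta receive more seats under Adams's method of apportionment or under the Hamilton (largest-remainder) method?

Adams

Adams: Zeta 5, Alpha 5, Beta 3, Eta 2, Epsilon 2, Theta 1.
Hamilton: Zeta 5, Alpha 5, Beta 3, Eta 1, Epsilon 3, Theta 1.
Eta gets 2 under Adams and 1 under Hamilton.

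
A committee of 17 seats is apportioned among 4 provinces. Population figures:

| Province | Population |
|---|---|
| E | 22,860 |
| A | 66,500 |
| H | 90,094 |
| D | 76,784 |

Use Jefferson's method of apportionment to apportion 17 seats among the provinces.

Standard divisor 256238/17 ≈ 15072.824; standard quotas: E 1.517, A 4.412, H 5.977, D 5.094.
Rounding down gives 1, 4, 5, 5 = 15 seats, so the divisor must be adjusted.
With modified divisor 13100: modified quotas E 1.745, A 5.076, H 6.877, D 5.861.
Rounding down: E 1, A 5, H 6, D 5 (total 17).

E 1, A 5, H 6, D 5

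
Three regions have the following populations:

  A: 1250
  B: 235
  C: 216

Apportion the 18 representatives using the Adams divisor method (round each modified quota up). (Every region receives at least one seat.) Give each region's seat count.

A=12, B=3, C=3

Standard divisor 1701/18 ≈ 94.5; standard quotas: A 13.228, B 2.487, C 2.286.
Rounding up gives 14, 3, 3 = 20 seats, so the divisor must be adjusted.
With modified divisor 106: modified quotas A 11.792, B 2.217, C 2.038.
Rounding up: A 12, B 3, C 3 (total 18).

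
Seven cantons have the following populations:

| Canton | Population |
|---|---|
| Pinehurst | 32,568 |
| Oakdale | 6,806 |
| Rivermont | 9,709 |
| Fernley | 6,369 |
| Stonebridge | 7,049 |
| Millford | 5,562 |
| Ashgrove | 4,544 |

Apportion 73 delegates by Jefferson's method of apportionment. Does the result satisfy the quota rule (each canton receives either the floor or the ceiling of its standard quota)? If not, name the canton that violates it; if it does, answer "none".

Pinehurst

Standard quotas: Pinehurst 32.744, Oakdale 6.843, Rivermont 9.762, Fernley 6.403, Stonebridge 7.087, Millford 5.592, Ashgrove 4.569.
Jefferson allocation: Pinehurst 34, Oakdale 7, Rivermont 10, Fernley 6, Stonebridge 7, Millford 5, Ashgrove 4.
Pinehurst has quota 32.744 (lower 32, upper 33) but receives 34 — outside the quota interval.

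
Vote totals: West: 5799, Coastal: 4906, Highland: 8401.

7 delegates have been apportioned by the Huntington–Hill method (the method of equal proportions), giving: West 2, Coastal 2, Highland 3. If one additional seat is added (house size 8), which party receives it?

Priority for the next seat is population ÷ (√(s·(s+1))).
Priorities: West 2367.432, Coastal 2002.866, Highland 2425.160.
Highest priority: Highland.

Highland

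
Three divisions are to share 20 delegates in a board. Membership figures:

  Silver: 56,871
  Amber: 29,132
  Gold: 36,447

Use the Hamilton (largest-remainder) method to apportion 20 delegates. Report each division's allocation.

Silver 9; Amber 5; Gold 6

Total 122450; standard divisor 122450/20 ≈ 6122.5.
Standard quotas: Silver 9.2889, Amber 4.7582, Gold 5.9530.
Lower quotas: Silver 9, Amber 4, Gold 5 (sum 18, leaving 2 seats).
Remainders in descending order: Gold 0.9530, Amber 0.7582, Silver 0.2889.
Largest remainders: Gold, Amber receive the extra seats.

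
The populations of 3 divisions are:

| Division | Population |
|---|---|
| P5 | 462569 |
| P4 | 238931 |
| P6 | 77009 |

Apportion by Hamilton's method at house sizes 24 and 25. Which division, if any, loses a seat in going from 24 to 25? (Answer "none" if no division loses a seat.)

At 24 seats: P5 14, P4 7, P6 3.
At 25 seats: P5 15, P4 8, P6 2.
P6 drops from 3 to 2.

P6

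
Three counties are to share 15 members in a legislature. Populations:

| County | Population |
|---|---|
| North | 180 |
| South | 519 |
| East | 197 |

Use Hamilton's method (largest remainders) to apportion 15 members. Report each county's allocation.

Standard divisor: 896 ÷ 15 ≈ 59.733.
Standard quotas: North 3.013, South 8.689, East 3.298.
Lower quotas: North 3, South 8, East 3 (sum 14, leaving 1 seat).
Remainders in descending order: South 0.689, East 0.298, North 0.013.
Largest remainder: South receives the extra seat.

North 3; South 9; East 3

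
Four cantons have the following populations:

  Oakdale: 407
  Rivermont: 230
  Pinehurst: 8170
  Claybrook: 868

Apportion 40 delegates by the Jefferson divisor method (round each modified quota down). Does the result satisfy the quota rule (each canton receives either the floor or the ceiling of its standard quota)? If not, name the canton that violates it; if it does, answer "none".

Standard quotas: Oakdale 1.683, Rivermont 0.951, Pinehurst 33.778, Claybrook 3.589.
Jefferson allocation: Oakdale 1, Rivermont 1, Pinehurst 35, Claybrook 3.
Pinehurst has quota 33.778 (lower 33, upper 34) but receives 35 — outside the quota interval.

Pinehurst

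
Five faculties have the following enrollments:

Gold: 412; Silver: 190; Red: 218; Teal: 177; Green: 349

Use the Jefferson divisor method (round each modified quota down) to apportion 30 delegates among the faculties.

Gold 9, Silver 4, Red 5, Teal 4, Green 8

Standard divisor 1346/30 ≈ 44.867; standard quotas: Gold 9.183, Silver 4.235, Red 4.859, Teal 3.945, Green 7.779.
Rounding down gives 9, 4, 4, 3, 7 = 27 seats, so the divisor must be adjusted.
With modified divisor 42: modified quotas Gold 9.810, Silver 4.524, Red 5.190, Teal 4.214, Green 8.310.
Rounding down: Gold 9, Silver 4, Red 5, Teal 4, Green 8 (total 30).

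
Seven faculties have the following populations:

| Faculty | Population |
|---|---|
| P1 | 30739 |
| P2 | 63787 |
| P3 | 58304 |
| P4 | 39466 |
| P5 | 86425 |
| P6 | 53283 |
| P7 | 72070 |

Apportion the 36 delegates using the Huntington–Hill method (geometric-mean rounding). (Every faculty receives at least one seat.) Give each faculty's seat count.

P1 3, P2 6, P3 5, P4 3, P5 8, P6 5, P7 6

With divisor 11471: modified quotas P1 2.680, P2 5.561, P3 5.083, P4 3.441, P5 7.534, P6 4.645, P7 6.283.
Geometric-mean thresholds: P1 √(2·3)=2.449, P2 √(5·6)=5.477, P3 √(5·6)=5.477, P4 √(3·4)=3.464, P5 √(7·8)=7.483, P6 √(4·5)=4.472, P7 √(6·7)=6.481.
Each quota rounded against its threshold gives P1 3, P2 6, P3 5, P4 3, P5 8, P6 5, P7 6 (total 36).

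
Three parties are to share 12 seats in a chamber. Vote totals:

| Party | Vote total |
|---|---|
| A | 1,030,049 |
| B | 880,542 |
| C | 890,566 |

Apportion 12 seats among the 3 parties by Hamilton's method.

The standard divisor is 2801157/12 ≈ 233429.75.
Standard quotas: A 4.4127, B 3.7722, C 3.8151.
Lower quotas: A 4, B 3, C 3 (sum 10, leaving 2 seats).
Remainders in descending order: C 0.8151, B 0.7722, A 0.4127.
The surplus seats go to C, B.

A: 4; B: 4; C: 4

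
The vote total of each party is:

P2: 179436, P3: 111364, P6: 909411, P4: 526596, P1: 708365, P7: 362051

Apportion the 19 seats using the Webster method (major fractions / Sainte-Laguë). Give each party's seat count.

Standard divisor 2797223/19 ≈ 147222.263; standard quotas: P2 1.219, P3 0.756, P6 6.177, P4 3.577, P1 4.812, P7 2.459.
Rounding to the nearest integer gives P2 1, P3 1, P6 6, P4 4, P1 5, P7 2 — total 19, matching the house size, so no adjustment is needed.

P2 1, P3 1, P6 6, P4 4, P1 5, P7 2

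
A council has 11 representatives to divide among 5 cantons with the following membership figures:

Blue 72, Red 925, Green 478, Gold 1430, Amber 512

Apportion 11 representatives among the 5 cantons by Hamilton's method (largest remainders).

Blue 0, Red 3, Green 1, Gold 5, Amber 2

The standard divisor is 3417/11 ≈ 310.636.
Standard quotas: Blue 0.232, Red 2.978, Green 1.539, Gold 4.603, Amber 1.648.
Lower quotas: Blue 0, Red 2, Green 1, Gold 4, Amber 1 (sum 8, leaving 3 seats).
Remainders in descending order: Red 0.978, Amber 0.648, Gold 0.603, Green 0.539, Blue 0.232.
The surplus seats go to Red, Amber, Gold.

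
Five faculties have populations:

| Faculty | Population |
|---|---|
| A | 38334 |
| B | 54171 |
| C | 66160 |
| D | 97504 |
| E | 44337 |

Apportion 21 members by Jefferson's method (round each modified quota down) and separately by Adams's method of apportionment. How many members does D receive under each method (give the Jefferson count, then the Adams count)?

Jefferson: A 2, B 4, C 5, D 7, E 3.
Adams: A 3, B 4, C 5, D 6, E 3.
D gets 7 under Jefferson and 6 under Adams.

7 and 6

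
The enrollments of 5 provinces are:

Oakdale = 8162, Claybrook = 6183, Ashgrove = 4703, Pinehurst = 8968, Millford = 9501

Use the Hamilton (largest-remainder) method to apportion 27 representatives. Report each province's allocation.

Oakdale=6, Claybrook=4, Ashgrove=3, Pinehurst=7, Millford=7

Total 37517; standard divisor 37517/27 ≈ 1389.519.
Standard quotas: Oakdale 5.8740, Claybrook 4.4497, Ashgrove 3.3846, Pinehurst 6.4540, Millford 6.8376.
Lower quotas: Oakdale 5, Claybrook 4, Ashgrove 3, Pinehurst 6, Millford 6 (sum 24, leaving 3 seats).
Remainders in descending order: Oakdale 0.8740, Millford 0.8376, Pinehurst 0.4540, Claybrook 0.4497, Ashgrove 0.3846.
The surplus seats go to Oakdale, Millford, Pinehurst.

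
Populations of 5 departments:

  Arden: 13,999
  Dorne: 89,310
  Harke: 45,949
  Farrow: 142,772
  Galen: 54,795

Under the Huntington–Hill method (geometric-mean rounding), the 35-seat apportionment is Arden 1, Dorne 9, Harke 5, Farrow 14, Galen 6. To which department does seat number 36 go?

Priority for the next seat is population ÷ (√(s·(s+1))).
Priorities: Arden 9898.788, Dorne 9414.101, Harke 8389.101, Farrow 9852.204, Galen 8455.052.
Highest priority: Arden.

Arden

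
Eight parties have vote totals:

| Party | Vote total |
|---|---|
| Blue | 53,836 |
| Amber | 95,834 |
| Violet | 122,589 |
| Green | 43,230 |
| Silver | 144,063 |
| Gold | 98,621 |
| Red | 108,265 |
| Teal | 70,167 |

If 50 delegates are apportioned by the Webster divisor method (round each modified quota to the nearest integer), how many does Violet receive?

8

Standard divisor 736605/50 ≈ 14732.1; standard quotas: Blue 3.654, Amber 6.505, Violet 8.321, Green 2.934, Silver 9.779, Gold 6.694, Red 7.349, Teal 4.763.
Rounding to the nearest integer gives 4, 7, 8, 3, 10, 7, 7, 5 = 51 seats, so the divisor must be adjusted.
With modified divisor 15000: modified quotas Blue 3.589, Amber 6.389, Violet 8.173, Green 2.882, Silver 9.604, Gold 6.575, Red 7.218, Teal 4.678.
Rounding to the nearest integer: Blue 4, Amber 6, Violet 8, Green 3, Silver 10, Gold 7, Red 7, Teal 5 (total 50).
Violet receives 8.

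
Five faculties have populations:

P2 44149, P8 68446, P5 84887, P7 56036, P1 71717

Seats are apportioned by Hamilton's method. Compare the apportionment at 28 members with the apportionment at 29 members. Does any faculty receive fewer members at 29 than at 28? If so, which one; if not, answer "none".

none

At 28 seats: P2 4, P8 6, P5 7, P7 5, P1 6.
At 29 seats: P2 4, P8 6, P5 8, P7 5, P1 6.
No faculty's allocation decreased.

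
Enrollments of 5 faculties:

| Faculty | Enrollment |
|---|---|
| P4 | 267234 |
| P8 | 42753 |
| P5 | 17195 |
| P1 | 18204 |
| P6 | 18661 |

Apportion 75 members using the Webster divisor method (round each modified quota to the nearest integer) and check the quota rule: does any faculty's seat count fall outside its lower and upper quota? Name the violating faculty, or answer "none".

Standard quotas: P4 55.055, P8 8.808, P5 3.542, P1 3.750, P6 3.844.
Webster allocation: P4 54, P8 9, P5 4, P1 4, P6 4.
P4 has quota 55.055 (lower 55, upper 56) but receives 54 — outside the quota interval.

P4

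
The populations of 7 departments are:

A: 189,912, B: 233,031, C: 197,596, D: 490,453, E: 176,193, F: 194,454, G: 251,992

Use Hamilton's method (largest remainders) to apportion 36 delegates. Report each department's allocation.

The standard divisor is 1733631/36 ≈ 48156.417.
Standard quotas: A 3.9436, B 4.8390, C 4.1032, D 10.1846, E 3.6588, F 4.0380, G 5.2328.
Lower quotas: A 3, B 4, C 4, D 10, E 3, F 4, G 5 (sum 33, leaving 3 seats).
Remainders in descending order: A 0.9436, B 0.8390, E 0.6588, G 0.2328, D 0.1846, C 0.1032, F 0.0380.
Largest remainders: A, B, E receive the extra seats.

A 4, B 5, C 4, D 10, E 4, F 4, G 5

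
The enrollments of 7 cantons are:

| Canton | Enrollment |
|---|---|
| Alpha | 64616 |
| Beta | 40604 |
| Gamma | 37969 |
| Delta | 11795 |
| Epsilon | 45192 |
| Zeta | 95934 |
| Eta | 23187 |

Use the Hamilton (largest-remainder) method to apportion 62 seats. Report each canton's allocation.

Alpha 13; Beta 8; Gamma 7; Delta 2; Epsilon 9; Zeta 19; Eta 4

Standard divisor: 319297 ÷ 62 ≈ 5149.952.
Standard quotas: Alpha 12.5469, Beta 7.8843, Gamma 7.3727, Delta 2.2903, Epsilon 8.7752, Zeta 18.6281, Eta 4.5024.
Lower quotas: Alpha 12, Beta 7, Gamma 7, Delta 2, Epsilon 8, Zeta 18, Eta 4 (sum 58, leaving 4 seats).
Remainders in descending order: Beta 0.8843, Epsilon 0.7752, Zeta 0.6281, Alpha 0.5469, Eta 0.5024, Gamma 0.3727, Delta 0.2903.
The surplus seats go to Beta, Epsilon, Zeta, Alpha.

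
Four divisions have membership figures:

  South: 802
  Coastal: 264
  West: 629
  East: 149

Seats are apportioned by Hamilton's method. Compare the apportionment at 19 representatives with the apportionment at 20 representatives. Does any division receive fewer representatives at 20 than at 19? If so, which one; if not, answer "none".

At 19 seats: South 8, Coastal 3, West 6, East 2.
At 20 seats: South 9, Coastal 3, West 7, East 1.
East drops from 2 to 1.

East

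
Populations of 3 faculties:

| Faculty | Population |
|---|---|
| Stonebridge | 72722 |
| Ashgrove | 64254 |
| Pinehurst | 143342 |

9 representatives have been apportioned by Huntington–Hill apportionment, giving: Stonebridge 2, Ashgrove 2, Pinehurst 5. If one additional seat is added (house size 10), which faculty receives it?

Stonebridge

Priority for the next seat is population ÷ (√(s·(s+1))).
Priorities: Stonebridge 29688.632, Ashgrove 26231.586, Pinehurst 26170.549.
Highest priority: Stonebridge.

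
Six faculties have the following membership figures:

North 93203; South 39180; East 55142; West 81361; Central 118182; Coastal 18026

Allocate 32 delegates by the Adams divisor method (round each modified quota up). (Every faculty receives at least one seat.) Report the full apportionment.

Standard divisor 405094/32 ≈ 12659.188; standard quotas: North 7.362, South 3.095, East 4.356, West 6.427, Central 9.336, Coastal 1.424.
Rounding up gives 8, 4, 5, 7, 10, 2 = 36 seats, so the divisor must be adjusted.
With modified divisor 13700: modified quotas North 6.803, South 2.860, East 4.025, West 5.939, Central 8.626, Coastal 1.316.
Rounding up: North 7, South 3, East 5, West 6, Central 9, Coastal 2 (total 32).

North: 7, South: 3, East: 5, West: 6, Central: 9, Coastal: 2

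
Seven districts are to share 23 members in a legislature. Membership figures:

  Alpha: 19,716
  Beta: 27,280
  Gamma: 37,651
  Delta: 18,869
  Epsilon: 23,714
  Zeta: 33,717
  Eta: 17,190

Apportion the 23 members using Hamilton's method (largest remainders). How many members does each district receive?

Total 178137; standard divisor 178137/23 ≈ 7745.087.
Standard quotas: Alpha 2.5456, Beta 3.5222, Gamma 4.8613, Delta 2.4363, Epsilon 3.0618, Zeta 4.3533, Eta 2.2195.
Lower quotas: Alpha 2, Beta 3, Gamma 4, Delta 2, Epsilon 3, Zeta 4, Eta 2 (sum 20, leaving 3 seats).
Remainders in descending order: Gamma 0.8613, Alpha 0.5456, Beta 0.5222, Delta 0.4363, Zeta 0.3533, Eta 0.2195, Epsilon 0.0618.
Largest remainders: Gamma, Alpha, Beta receive the extra seats.

Alpha: 3; Beta: 4; Gamma: 5; Delta: 2; Epsilon: 3; Zeta: 4; Eta: 2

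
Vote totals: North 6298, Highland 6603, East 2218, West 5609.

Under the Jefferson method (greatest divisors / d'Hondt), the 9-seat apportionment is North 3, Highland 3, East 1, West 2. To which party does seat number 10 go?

West

Priority for the next seat is population ÷ (current seats + 1).
Priorities: North 1574.500, Highland 1650.750, East 1109.000, West 1869.667.
Highest priority: West.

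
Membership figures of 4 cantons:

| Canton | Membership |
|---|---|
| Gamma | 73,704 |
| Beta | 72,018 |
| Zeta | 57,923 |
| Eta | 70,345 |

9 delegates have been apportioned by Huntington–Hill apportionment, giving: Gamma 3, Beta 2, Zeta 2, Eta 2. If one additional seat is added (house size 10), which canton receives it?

Priority for the next seat is population ÷ (√(s·(s+1))).
Priorities: Gamma 21276.512, Beta 29401.225, Zeta 23646.966, Eta 28718.226.
Highest priority: Beta.

Beta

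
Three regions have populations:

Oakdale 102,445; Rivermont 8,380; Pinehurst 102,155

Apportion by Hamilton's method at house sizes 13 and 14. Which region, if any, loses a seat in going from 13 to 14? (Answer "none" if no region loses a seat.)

Rivermont

At 13 seats: Oakdale 6, Rivermont 1, Pinehurst 6.
At 14 seats: Oakdale 7, Rivermont 0, Pinehurst 7.
Rivermont drops from 1 to 0.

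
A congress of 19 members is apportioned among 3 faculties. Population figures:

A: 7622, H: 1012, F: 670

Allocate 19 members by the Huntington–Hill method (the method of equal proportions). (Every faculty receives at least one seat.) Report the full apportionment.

With divisor 483: modified quotas A 15.781, H 2.095, F 1.387.
Geometric-mean thresholds: A √(15·16)=15.492, H √(2·3)=2.449, F √(1·2)=1.414.
Each quota rounded against its threshold gives A 16, H 2, F 1 (total 19).

A 16, H 2, F 1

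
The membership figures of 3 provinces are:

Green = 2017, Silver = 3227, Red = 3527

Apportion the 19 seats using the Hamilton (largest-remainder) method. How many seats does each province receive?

Total 8771; standard divisor 8771/19 ≈ 461.632.
Standard quotas: Green 4.369, Silver 6.990, Red 7.640.
Lower quotas: Green 4, Silver 6, Red 7 (sum 17, leaving 2 seats).
Remainders in descending order: Silver 0.990, Red 0.640, Green 0.369.
The surplus seats go to Silver, Red.

Green 4; Silver 7; Red 8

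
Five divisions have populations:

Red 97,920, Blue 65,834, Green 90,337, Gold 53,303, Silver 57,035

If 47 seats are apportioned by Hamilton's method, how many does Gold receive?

7

Total 364429; standard divisor 364429/47 ≈ 7753.809.
Standard quotas: Red 12.6286, Blue 8.4905, Green 11.6507, Gold 6.8744, Silver 7.3557.
Lower quotas: Red 12, Blue 8, Green 11, Gold 6, Silver 7 (sum 44, leaving 3 seats).
Remainders in descending order: Gold 0.8744, Green 0.6507, Red 0.6286, Blue 0.4905, Silver 0.3557.
The surplus seats go to Gold, Green, Red.
Gold receives 7.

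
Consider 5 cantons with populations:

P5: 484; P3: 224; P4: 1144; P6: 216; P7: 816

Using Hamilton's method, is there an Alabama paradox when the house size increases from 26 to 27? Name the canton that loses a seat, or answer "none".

P5

At 26 seats: P5 5, P3 2, P4 10, P6 2, P7 7.
At 27 seats: P5 4, P3 2, P4 11, P6 2, P7 8.
P5 drops from 5 to 4.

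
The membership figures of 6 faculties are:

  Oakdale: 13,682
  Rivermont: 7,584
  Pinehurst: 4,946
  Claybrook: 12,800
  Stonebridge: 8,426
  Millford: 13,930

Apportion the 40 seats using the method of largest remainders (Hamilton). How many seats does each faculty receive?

The standard divisor is 61368/40 ≈ 1534.2.
Standard quotas: Oakdale 8.9180, Rivermont 4.9433, Pinehurst 3.2238, Claybrook 8.3431, Stonebridge 5.4921, Millford 9.0797.
Lower quotas: Oakdale 8, Rivermont 4, Pinehurst 3, Claybrook 8, Stonebridge 5, Millford 9 (sum 37, leaving 3 seats).
Remainders in descending order: Rivermont 0.9433, Oakdale 0.9180, Stonebridge 0.4921, Claybrook 0.3431, Pinehurst 0.2238, Millford 0.0797.
The surplus seats go to Rivermont, Oakdale, Stonebridge.

Oakdale: 9, Rivermont: 5, Pinehurst: 3, Claybrook: 8, Stonebridge: 6, Millford: 9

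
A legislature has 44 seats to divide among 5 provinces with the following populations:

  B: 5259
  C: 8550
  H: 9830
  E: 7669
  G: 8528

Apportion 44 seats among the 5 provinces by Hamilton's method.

B=6; C=9; H=11; E=9; G=9

Total 39836; standard divisor 39836/44 ≈ 905.364.
Standard quotas: B 5.8087, C 9.4437, H 10.8575, E 8.4706, G 9.4194.
Lower quotas: B 5, C 9, H 10, E 8, G 9 (sum 41, leaving 3 seats).
Remainders in descending order: H 0.8575, B 0.8087, E 0.4706, C 0.4437, G 0.4194.
The surplus seats go to H, B, E.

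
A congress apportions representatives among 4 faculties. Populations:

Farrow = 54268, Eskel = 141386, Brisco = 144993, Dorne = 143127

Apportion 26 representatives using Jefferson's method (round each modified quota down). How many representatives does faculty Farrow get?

3

Standard divisor 483774/26 ≈ 18606.692; standard quotas: Farrow 2.917, Eskel 7.599, Brisco 7.793, Dorne 7.692.
Rounding down gives 2, 7, 7, 7 = 23 seats, so the divisor must be adjusted.
With modified divisor 17800: modified quotas Farrow 3.049, Eskel 7.943, Brisco 8.146, Dorne 8.041.
Rounding down: Farrow 3, Eskel 7, Brisco 8, Dorne 8 (total 26).
Farrow receives 3.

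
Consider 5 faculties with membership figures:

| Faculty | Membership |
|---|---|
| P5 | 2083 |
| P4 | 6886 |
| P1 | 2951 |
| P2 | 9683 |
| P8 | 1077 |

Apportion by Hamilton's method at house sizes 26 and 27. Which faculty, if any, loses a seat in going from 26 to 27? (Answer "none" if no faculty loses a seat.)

At 26 seats: P5 3, P4 8, P1 3, P2 11, P8 1.
At 27 seats: P5 2, P4 8, P1 4, P2 12, P8 1.
P5 drops from 3 to 2.

P5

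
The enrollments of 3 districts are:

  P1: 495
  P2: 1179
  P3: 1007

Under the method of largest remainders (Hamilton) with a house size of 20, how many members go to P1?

The standard divisor is 2681/20 ≈ 134.05.
Standard quotas: P1 3.693, P2 8.795, P3 7.512.
Lower quotas: P1 3, P2 8, P3 7 (sum 18, leaving 2 seats).
Remainders in descending order: P2 0.795, P1 0.693, P3 0.512.
The surplus seats go to P2, P1.
P1 receives 4.

4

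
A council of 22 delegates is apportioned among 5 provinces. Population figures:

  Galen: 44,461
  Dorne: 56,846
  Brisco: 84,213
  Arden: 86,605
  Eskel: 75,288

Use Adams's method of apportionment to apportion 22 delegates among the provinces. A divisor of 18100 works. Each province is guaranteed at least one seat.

Galen: 3, Dorne: 4, Brisco: 5, Arden: 5, Eskel: 5

With modified divisor 18100: modified quotas Galen 2.456, Dorne 3.141, Brisco 4.653, Arden 4.785, Eskel 4.160.
Rounding up: Galen 3, Dorne 4, Brisco 5, Arden 5, Eskel 5 (total 22).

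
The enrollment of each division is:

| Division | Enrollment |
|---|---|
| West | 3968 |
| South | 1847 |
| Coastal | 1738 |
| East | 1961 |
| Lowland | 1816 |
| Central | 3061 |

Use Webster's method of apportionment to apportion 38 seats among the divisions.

Standard divisor 14391/38 ≈ 378.711; standard quotas: West 10.478, South 4.877, Coastal 4.589, East 5.178, Lowland 4.795, Central 8.083.
Rounding to the nearest integer gives West 10, South 5, Coastal 5, East 5, Lowland 5, Central 8 — total 38, matching the house size, so no adjustment is needed.

West=10, South=5, Coastal=5, East=5, Lowland=5, Central=8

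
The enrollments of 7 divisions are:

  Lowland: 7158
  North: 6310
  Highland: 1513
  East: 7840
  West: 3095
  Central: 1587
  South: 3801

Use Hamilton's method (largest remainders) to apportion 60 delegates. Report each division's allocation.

Total 31304; standard divisor 31304/60 ≈ 521.733.
Standard quotas: Lowland 13.7197, North 12.0943, Highland 2.8999, East 15.0268, West 5.9321, Central 3.0418, South 7.2853.
Lower quotas: Lowland 13, North 12, Highland 2, East 15, West 5, Central 3, South 7 (sum 57, leaving 3 seats).
Remainders in descending order: West 0.9321, Highland 0.8999, Lowland 0.7197, South 0.2853, North 0.0943, Central 0.0418, East 0.0268.
Largest remainders: West, Highland, Lowland receive the extra seats.

Lowland 14, North 12, Highland 3, East 15, West 6, Central 3, South 7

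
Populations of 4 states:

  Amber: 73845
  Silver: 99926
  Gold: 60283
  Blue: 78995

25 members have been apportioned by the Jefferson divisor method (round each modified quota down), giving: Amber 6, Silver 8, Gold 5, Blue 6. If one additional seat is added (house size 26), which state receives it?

Blue

Priority for the next seat is population ÷ (current seats + 1).
Priorities: Amber 10549.286, Silver 11102.889, Gold 10047.167, Blue 11285.000.
Highest priority: Blue.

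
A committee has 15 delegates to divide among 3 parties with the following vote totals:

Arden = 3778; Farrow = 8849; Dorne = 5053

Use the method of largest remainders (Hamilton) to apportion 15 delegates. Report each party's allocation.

The standard divisor is 17680/15 ≈ 1178.667.
Standard quotas: Arden 3.2053, Farrow 7.5076, Dorne 4.2870.
Lower quotas: Arden 3, Farrow 7, Dorne 4 (sum 14, leaving 1 seat).
Remainders in descending order: Farrow 0.5076, Dorne 0.2870, Arden 0.2053.
Largest remainder: Farrow receives the extra seat.

Arden 3; Farrow 8; Dorne 4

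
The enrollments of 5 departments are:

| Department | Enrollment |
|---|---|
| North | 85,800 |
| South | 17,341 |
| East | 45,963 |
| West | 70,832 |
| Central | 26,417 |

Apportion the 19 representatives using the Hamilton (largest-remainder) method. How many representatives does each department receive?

North=7, South=1, East=4, West=5, Central=2

Standard divisor: 246353 ÷ 19 ≈ 12965.947.
Standard quotas: North 6.6173, South 1.3374, East 3.5449, West 5.4629, Central 2.0374.
Lower quotas: North 6, South 1, East 3, West 5, Central 2 (sum 17, leaving 2 seats).
Remainders in descending order: North 0.6173, East 0.5449, West 0.4629, South 0.3374, Central 0.0374.
The surplus seats go to North, East.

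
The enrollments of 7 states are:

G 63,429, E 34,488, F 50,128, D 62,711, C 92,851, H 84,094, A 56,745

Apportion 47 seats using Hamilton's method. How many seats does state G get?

The standard divisor is 444446/47 ≈ 9456.298.
Standard quotas: G 6.7076, E 3.6471, F 5.3010, D 6.6317, C 9.8190, H 8.8929, A 6.0008.
Lower quotas: G 6, E 3, F 5, D 6, C 9, H 8, A 6 (sum 43, leaving 4 seats).
Remainders in descending order: H 0.8929, C 0.8190, G 0.7076, E 0.6471, D 0.6317, F 0.3010, A 0.0008.
The surplus seats go to H, C, G, E.
G receives 7.

7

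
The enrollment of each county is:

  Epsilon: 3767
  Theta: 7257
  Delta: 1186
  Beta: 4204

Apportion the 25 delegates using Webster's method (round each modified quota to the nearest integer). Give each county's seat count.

Standard divisor 16414/25 ≈ 656.56; standard quotas: Epsilon 5.737, Theta 11.053, Delta 1.806, Beta 6.403.
Rounding to the nearest integer gives Epsilon 6, Theta 11, Delta 2, Beta 6 — total 25, matching the house size, so no adjustment is needed.

Epsilon 6; Theta 11; Delta 2; Beta 6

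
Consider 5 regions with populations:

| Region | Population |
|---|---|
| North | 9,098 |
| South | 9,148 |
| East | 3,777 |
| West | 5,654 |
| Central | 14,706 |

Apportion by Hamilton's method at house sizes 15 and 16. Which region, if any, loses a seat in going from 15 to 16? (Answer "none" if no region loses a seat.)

East

At 15 seats: North 3, South 3, East 2, West 2, Central 5.
At 16 seats: North 3, South 4, East 1, West 2, Central 6.
East drops from 2 to 1.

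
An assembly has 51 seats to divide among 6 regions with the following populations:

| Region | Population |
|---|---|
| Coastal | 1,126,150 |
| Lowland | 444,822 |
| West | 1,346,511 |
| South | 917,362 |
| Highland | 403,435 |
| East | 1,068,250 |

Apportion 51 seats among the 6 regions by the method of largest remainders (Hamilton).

Coastal 11; Lowland 4; West 13; South 9; Highland 4; East 10

The standard divisor is 5306530/51 ≈ 104049.608.
Standard quotas: Coastal 10.8232, Lowland 4.2751, West 12.9410, South 8.8166, Highland 3.8773, East 10.2667.
Lower quotas: Coastal 10, Lowland 4, West 12, South 8, Highland 3, East 10 (sum 47, leaving 4 seats).
Remainders in descending order: West 0.9410, Highland 0.8773, Coastal 0.8232, South 0.8166, Lowland 0.2751, East 0.2667.
The surplus seats go to West, Highland, Coastal, South.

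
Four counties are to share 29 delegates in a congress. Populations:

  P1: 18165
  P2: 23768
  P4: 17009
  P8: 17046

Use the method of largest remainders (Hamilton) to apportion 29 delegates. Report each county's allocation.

P1=7, P2=9, P4=6, P8=7

Standard divisor: 75988 ÷ 29 ≈ 2620.276.
Standard quotas: P1 6.9325, P2 9.0708, P4 6.4913, P8 6.5054.
Lower quotas: P1 6, P2 9, P4 6, P8 6 (sum 27, leaving 2 seats).
Remainders in descending order: P1 0.9325, P8 0.5054, P4 0.4913, P2 0.0708.
Largest remainders: P1, P8 receive the extra seats.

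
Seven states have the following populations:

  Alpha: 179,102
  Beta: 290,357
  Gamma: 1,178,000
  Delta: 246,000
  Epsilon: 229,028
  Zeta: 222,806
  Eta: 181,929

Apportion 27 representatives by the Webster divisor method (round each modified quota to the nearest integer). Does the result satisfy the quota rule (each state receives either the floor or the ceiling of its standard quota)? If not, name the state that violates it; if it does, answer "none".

Standard quotas: Alpha 1.913, Beta 3.102, Gamma 12.585, Delta 2.628, Epsilon 2.447, Zeta 2.380, Eta 1.944.
Webster allocation: Alpha 2, Beta 3, Gamma 13, Delta 3, Epsilon 2, Zeta 2, Eta 2.
Every allocation lies between the lower and upper quota.

none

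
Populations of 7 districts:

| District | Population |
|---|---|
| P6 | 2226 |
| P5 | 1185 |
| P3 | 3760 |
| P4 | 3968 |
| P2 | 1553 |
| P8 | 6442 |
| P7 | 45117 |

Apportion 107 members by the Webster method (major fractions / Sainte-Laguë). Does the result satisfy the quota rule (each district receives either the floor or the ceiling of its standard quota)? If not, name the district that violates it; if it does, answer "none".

P7

Standard quotas: P6 3.707, P5 1.973, P3 6.262, P4 6.608, P2 2.586, P8 10.728, P7 75.135.
Webster allocation: P6 4, P5 2, P3 6, P4 7, P2 3, P8 11, P7 74.
P7 has quota 75.135 (lower 75, upper 76) but receives 74 — outside the quota interval.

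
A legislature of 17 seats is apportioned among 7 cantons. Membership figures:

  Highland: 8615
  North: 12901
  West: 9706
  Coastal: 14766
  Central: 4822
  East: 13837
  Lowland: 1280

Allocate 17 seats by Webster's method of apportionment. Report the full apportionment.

Standard divisor 65927/17 ≈ 3878.059; standard quotas: Highland 2.221, North 3.327, West 2.503, Coastal 3.808, Central 1.243, East 3.568, Lowland 0.330.
Rounding to the nearest integer gives Highland 2, North 3, West 3, Coastal 4, Central 1, East 4, Lowland 0 — total 17, matching the house size, so no adjustment is needed.

Highland 2, North 3, West 3, Coastal 4, Central 1, East 4, Lowland 0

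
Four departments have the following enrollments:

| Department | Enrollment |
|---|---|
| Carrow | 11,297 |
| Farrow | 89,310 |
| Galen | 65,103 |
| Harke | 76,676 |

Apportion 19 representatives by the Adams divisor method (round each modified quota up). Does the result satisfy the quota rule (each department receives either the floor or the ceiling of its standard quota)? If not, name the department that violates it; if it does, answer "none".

Standard quotas: Carrow 0.886, Farrow 7.001, Galen 5.103, Harke 6.010.
Adams allocation: Carrow 1, Farrow 7, Galen 5, Harke 6.
Every allocation lies between the lower and upper quota.

none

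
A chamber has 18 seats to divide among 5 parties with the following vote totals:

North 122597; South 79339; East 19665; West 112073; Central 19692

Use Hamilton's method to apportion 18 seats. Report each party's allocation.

The standard divisor is 353366/18 ≈ 19631.444.
Standard quotas: North 6.2449, South 4.0414, East 1.0017, West 5.7089, Central 1.0031.
Lower quotas: North 6, South 4, East 1, West 5, Central 1 (sum 17, leaving 1 seat).
Remainders in descending order: West 0.7089, North 0.2449, South 0.0414, Central 0.0031, East 0.0017.
Largest remainder: West receives the extra seat.

North=6; South=4; East=1; West=6; Central=1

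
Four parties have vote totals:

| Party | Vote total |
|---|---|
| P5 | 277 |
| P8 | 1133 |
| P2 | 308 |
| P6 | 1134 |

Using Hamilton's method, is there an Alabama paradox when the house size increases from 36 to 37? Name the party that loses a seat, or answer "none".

P5

At 36 seats: P5 4, P8 14, P2 4, P6 14.
At 37 seats: P5 3, P8 15, P2 4, P6 15.
P5 drops from 4 to 3.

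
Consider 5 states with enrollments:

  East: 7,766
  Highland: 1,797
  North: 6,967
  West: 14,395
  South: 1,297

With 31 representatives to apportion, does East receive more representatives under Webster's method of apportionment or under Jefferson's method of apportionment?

Webster: East 7, Highland 2, North 7, West 14, South 1.
Jefferson: East 8, Highland 1, North 7, West 14, South 1.
East gets 7 under Webster and 8 under Jefferson.

Jefferson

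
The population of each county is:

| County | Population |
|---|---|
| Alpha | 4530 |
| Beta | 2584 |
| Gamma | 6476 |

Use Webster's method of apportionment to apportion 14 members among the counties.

Standard divisor 13590/14 ≈ 970.714; standard quotas: Alpha 4.667, Beta 2.662, Gamma 6.671.
Rounding to the nearest integer gives 5, 3, 7 = 15 seats, so the divisor must be adjusted.
With modified divisor 1000: modified quotas Alpha 4.530, Beta 2.584, Gamma 6.476.
Rounding to the nearest integer: Alpha 5, Beta 3, Gamma 6 (total 14).

Alpha 5, Beta 3, Gamma 6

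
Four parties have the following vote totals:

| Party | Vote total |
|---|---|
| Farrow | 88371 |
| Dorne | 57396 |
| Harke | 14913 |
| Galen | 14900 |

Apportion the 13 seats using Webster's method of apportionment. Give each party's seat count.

Standard divisor 175580/13 ≈ 13506.154; standard quotas: Farrow 6.543, Dorne 4.250, Harke 1.104, Galen 1.103.
Rounding to the nearest integer gives Farrow 7, Dorne 4, Harke 1, Galen 1 — total 13, matching the house size, so no adjustment is needed.

Farrow 7, Dorne 4, Harke 1, Galen 1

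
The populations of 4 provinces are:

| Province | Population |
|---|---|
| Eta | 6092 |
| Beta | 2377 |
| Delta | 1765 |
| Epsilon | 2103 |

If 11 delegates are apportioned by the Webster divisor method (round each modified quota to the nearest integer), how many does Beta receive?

2

Standard divisor 12337/11 ≈ 1121.545; standard quotas: Eta 5.432, Beta 2.119, Delta 1.574, Epsilon 1.875.
Rounding to the nearest integer gives Eta 5, Beta 2, Delta 2, Epsilon 2 — total 11, matching the house size, so no adjustment is needed.
Beta receives 2.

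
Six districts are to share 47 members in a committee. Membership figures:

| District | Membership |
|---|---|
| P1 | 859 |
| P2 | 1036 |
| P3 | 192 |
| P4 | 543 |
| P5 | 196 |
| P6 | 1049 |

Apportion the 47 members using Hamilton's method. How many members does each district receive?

P1 10, P2 13, P3 2, P4 7, P5 2, P6 13

Total 3875; standard divisor 3875/47 ≈ 82.447.
Standard quotas: P1 10.419, P2 12.566, P3 2.329, P4 6.586, P5 2.377, P6 12.723.
Lower quotas: P1 10, P2 12, P3 2, P4 6, P5 2, P6 12 (sum 44, leaving 3 seats).
Remainders in descending order: P6 0.723, P4 0.586, P2 0.566, P1 0.419, P5 0.377, P3 0.329.
Largest remainders: P6, P4, P2 receive the extra seats.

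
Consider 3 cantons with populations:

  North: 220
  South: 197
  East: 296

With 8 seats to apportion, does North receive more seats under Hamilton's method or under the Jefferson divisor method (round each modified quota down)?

Hamilton

Hamilton: North 3, South 2, East 3.
Jefferson: North 2, South 2, East 4.
North gets 3 under Hamilton and 2 under Jefferson.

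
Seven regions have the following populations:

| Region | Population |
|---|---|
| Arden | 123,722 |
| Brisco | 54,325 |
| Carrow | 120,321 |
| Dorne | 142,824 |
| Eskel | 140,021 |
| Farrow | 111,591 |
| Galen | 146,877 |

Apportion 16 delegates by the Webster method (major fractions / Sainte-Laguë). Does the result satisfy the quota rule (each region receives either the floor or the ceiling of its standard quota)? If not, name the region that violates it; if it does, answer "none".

none

Standard quotas: Arden 2.358, Brisco 1.035, Carrow 2.293, Dorne 2.721, Eskel 2.668, Farrow 2.126, Galen 2.799.
Webster allocation: Arden 2, Brisco 1, Carrow 2, Dorne 3, Eskel 3, Farrow 2, Galen 3.
Every allocation lies between the lower and upper quota.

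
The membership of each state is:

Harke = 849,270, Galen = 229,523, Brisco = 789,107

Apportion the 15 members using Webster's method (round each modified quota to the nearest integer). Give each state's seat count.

Standard divisor 1867900/15 ≈ 124526.667; standard quotas: Harke 6.820, Galen 1.843, Brisco 6.337.
Rounding to the nearest integer gives Harke 7, Galen 2, Brisco 6 — total 15, matching the house size, so no adjustment is needed.

Harke 7, Galen 2, Brisco 6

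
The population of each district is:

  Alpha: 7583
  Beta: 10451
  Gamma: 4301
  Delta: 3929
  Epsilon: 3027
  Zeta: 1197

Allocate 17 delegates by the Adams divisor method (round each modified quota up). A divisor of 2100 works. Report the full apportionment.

Alpha 4; Beta 5; Gamma 3; Delta 2; Epsilon 2; Zeta 1

With modified divisor 2100: modified quotas Alpha 3.611, Beta 4.977, Gamma 2.048, Delta 1.871, Epsilon 1.441, Zeta 0.570.
Rounding up: Alpha 4, Beta 5, Gamma 3, Delta 2, Epsilon 2, Zeta 1 (total 17).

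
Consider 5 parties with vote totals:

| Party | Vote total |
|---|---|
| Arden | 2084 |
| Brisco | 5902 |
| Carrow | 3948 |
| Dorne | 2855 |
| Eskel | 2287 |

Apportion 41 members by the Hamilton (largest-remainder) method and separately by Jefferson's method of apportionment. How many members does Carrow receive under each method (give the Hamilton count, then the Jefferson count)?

9 and 10

Hamilton: Arden 5, Brisco 14, Carrow 9, Dorne 7, Eskel 6.
Jefferson: Arden 5, Brisco 14, Carrow 10, Dorne 7, Eskel 5.
Carrow gets 9 under Hamilton and 10 under Jefferson.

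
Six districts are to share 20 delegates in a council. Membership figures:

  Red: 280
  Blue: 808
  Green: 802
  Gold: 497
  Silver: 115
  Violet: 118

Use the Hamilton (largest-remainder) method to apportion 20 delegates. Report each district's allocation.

Red 2; Blue 6; Green 6; Gold 4; Silver 1; Violet 1

Total 2620; standard divisor 2620/20 = 131.
Standard quotas: Red 2.137, Blue 6.168, Green 6.122, Gold 3.794, Silver 0.878, Violet 0.901.
Lower quotas: Red 2, Blue 6, Green 6, Gold 3, Silver 0, Violet 0 (sum 17, leaving 3 seats).
Remainders in descending order: Violet 0.901, Silver 0.878, Gold 0.794, Blue 0.168, Red 0.137, Green 0.122.
Largest remainders: Violet, Silver, Gold receive the extra seats.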